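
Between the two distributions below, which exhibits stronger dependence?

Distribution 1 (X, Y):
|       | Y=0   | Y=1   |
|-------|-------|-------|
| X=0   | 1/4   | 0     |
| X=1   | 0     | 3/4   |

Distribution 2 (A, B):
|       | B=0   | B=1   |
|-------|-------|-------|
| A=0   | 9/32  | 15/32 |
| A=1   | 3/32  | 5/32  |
Distribution 1 (X, Y):
Marginal P(X) (row sums):
  P(X=0) = 1/4 + 0 = 1/4
  P(X=1) = 0 + 3/4 = 3/4
Marginal P(Y) (column sums):
  P(Y=0) = 1/4 + 0 = 1/4
  P(Y=1) = 0 + 3/4 = 3/4

H(X) = -[(1/4)·log₂(1/4) + (3/4)·log₂(3/4)]
  = 0.5000 + 0.3113
  = 0.8113 bits
H(Y) = -[(1/4)·log₂(1/4) + (3/4)·log₂(3/4)]
  = 0.5000 + 0.3113
  = 0.8113 bits
H(X,Y) = -[(1/4)·log₂(1/4) + (3/4)·log₂(3/4)]
  = 0.5000 + 0.3113
  = 0.8113 bits

I(X;Y) = H(X) + H(Y) - H(X,Y)
  = 0.8113 + 0.8113 - 0.8113
  = 0.8113 bits

Distribution 2 (A, B):
Marginal P(A) (row sums):
  P(A=0) = 9/32 + 15/32 = 3/4
  P(A=1) = 3/32 + 5/32 = 1/4
Marginal P(B) (column sums):
  P(B=0) = 9/32 + 3/32 = 3/8
  P(B=1) = 15/32 + 5/32 = 5/8

H(A) = -[(3/4)·log₂(3/4) + (1/4)·log₂(1/4)]
  = 0.3113 + 0.5000
  = 0.8113 bits
H(B) = -[(3/8)·log₂(3/8) + (5/8)·log₂(5/8)]
  = 0.5306 + 0.4238
  = 0.9544 bits
H(A,B) = -[(9/32)·log₂(9/32) + (15/32)·log₂(15/32) + (3/32)·log₂(3/32) + (5/32)·log₂(5/32)]
  = 0.5147 + 0.5124 + 0.3202 + 0.4184
  = 1.7657 bits

I(A;B) = H(A) + H(B) - H(A,B)
  = 0.8113 + 0.9544 - 1.7657
  = 0.0000 bits

I(X;Y) = 0.8113 bits > I(A;B) = 0.0000 bits, so (X, Y) has the higher mutual information (stronger dependence).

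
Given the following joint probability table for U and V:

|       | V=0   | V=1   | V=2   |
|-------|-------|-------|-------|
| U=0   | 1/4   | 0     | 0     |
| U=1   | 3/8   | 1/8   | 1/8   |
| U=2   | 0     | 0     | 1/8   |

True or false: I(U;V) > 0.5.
Marginal P(U) (row sums):
  P(U=0) = 1/4 + 0 + 0 = 1/4
  P(U=1) = 3/8 + 1/8 + 1/8 = 5/8
  P(U=2) = 0 + 0 + 1/8 = 1/8
Marginal P(V) (column sums):
  P(V=0) = 1/4 + 3/8 + 0 = 5/8
  P(V=1) = 0 + 1/8 + 0 = 1/8
  P(V=2) = 0 + 1/8 + 1/8 = 1/4

H(U) = -[(1/4)·log₂(1/4) + (5/8)·log₂(5/8) + (1/8)·log₂(1/8)]
  = 0.5000 + 0.4238 + 0.3750
  = 1.2988 bits
H(V) = -[(5/8)·log₂(5/8) + (1/8)·log₂(1/8) + (1/4)·log₂(1/4)]
  = 0.4238 + 0.3750 + 0.5000
  = 1.2988 bits
H(U,V) = -[(1/4)·log₂(1/4) + (3/8)·log₂(3/8) + (1/8)·log₂(1/8) + (1/8)·log₂(1/8) + (1/8)·log₂(1/8)]
  = 0.5000 + 0.5306 + 0.3750 + 0.3750 + 0.3750
  = 2.1556 bits

I(U;V) = H(U) + H(V) - H(U,V)
  = 1.2988 + 1.2988 - 2.1556
  = 0.4420 bits

False. I(U;V) = 0.4420 bits, which is ≤ 0.5 bits.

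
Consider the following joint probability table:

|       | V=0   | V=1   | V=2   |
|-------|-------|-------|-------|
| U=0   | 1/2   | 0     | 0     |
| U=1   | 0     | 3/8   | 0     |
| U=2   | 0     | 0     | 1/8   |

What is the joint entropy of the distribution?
H(U,V) = -Σ P(U,V) log₂ P(U,V), summed over the non-zero cells:
H(U,V) = -[(1/2)·log₂(1/2) + (3/8)·log₂(3/8) + (1/8)·log₂(1/8)]
  = 0.5000 + 0.5306 + 0.3750
  = 1.4056 bits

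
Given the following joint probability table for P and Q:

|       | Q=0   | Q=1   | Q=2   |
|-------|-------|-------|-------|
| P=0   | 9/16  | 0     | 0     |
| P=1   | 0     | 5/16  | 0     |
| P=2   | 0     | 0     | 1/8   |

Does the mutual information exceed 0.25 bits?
Marginal P(P) (row sums):
  P(P=0) = 9/16 + 0 + 0 = 9/16
  P(P=1) = 0 + 5/16 + 0 = 5/16
  P(P=2) = 0 + 0 + 1/8 = 1/8
Marginal P(Q) (column sums):
  P(Q=0) = 9/16 + 0 + 0 = 9/16
  P(Q=1) = 0 + 5/16 + 0 = 5/16
  P(Q=2) = 0 + 0 + 1/8 = 1/8

H(P) = -[(9/16)·log₂(9/16) + (5/16)·log₂(5/16) + (1/8)·log₂(1/8)]
  = 0.4669 + 0.5244 + 0.3750
  = 1.3663 bits
H(Q) = -[(9/16)·log₂(9/16) + (5/16)·log₂(5/16) + (1/8)·log₂(1/8)]
  = 0.4669 + 0.5244 + 0.3750
  = 1.3663 bits
H(P,Q) = -[(9/16)·log₂(9/16) + (5/16)·log₂(5/16) + (1/8)·log₂(1/8)]
  = 0.4669 + 0.5244 + 0.3750
  = 1.3663 bits

I(P;Q) = H(P) + H(Q) - H(P,Q)
  = 1.3663 + 1.3663 - 1.3663
  = 1.3663 bits

Yes. I(P;Q) = 1.3663 bits, which is > 0.25 bits.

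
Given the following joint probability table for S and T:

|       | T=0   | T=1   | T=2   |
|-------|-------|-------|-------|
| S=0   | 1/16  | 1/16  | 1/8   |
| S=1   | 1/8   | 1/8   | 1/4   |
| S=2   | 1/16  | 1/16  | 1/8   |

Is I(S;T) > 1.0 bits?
Marginal P(S) (row sums):
  P(S=0) = 1/16 + 1/16 + 1/8 = 1/4
  P(S=1) = 1/8 + 1/8 + 1/4 = 1/2
  P(S=2) = 1/16 + 1/16 + 1/8 = 1/4
Marginal P(T) (column sums):
  P(T=0) = 1/16 + 1/8 + 1/16 = 1/4
  P(T=1) = 1/16 + 1/8 + 1/16 = 1/4
  P(T=2) = 1/8 + 1/4 + 1/8 = 1/2

H(S) = -[(1/4)·log₂(1/4) + (1/2)·log₂(1/2) + (1/4)·log₂(1/4)]
  = 0.5000 + 0.5000 + 0.5000
  = 1.5000 bits
H(T) = -[(1/4)·log₂(1/4) + (1/4)·log₂(1/4) + (1/2)·log₂(1/2)]
  = 0.5000 + 0.5000 + 0.5000
  = 1.5000 bits
H(S,T) = -[(1/16)·log₂(1/16) + (1/16)·log₂(1/16) + (1/8)·log₂(1/8) + (1/8)·log₂(1/8) + (1/8)·log₂(1/8) + (1/4)·log₂(1/4) + (1/16)·log₂(1/16) + (1/16)·log₂(1/16) + (1/8)·log₂(1/8)]
  = 0.2500 + 0.2500 + 0.3750 + 0.3750 + 0.3750 + 0.5000 + 0.2500 + 0.2500 + 0.3750
  = 3.0000 bits

I(S;T) = H(S) + H(T) - H(S,T)
  = 1.5000 + 1.5000 - 3.0000
  = 0.0000 bits

No. I(S;T) = 0.0000 bits, which is ≤ 1.0 bits.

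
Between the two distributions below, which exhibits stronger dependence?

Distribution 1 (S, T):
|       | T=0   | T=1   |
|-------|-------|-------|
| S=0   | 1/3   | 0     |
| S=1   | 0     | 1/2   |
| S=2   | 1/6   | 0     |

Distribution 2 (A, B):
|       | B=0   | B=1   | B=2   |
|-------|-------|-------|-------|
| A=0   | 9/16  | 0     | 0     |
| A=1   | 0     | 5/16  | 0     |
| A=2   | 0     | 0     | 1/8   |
Distribution 1 (S, T):
Marginal P(S) (row sums):
  P(S=0) = 1/3 + 0 = 1/3
  P(S=1) = 0 + 1/2 = 1/2
  P(S=2) = 1/6 + 0 = 1/6
Marginal P(T) (column sums):
  P(T=0) = 1/3 + 0 + 1/6 = 1/2
  P(T=1) = 0 + 1/2 + 0 = 1/2

H(S) = -[(1/3)·log₂(1/3) + (1/2)·log₂(1/2) + (1/6)·log₂(1/6)]
  = 0.5283 + 0.5000 + 0.4308
  = 1.4591 bits
H(T) = -[(1/2)·log₂(1/2) + (1/2)·log₂(1/2)]
  = 0.5000 + 0.5000
  = 1.0000 bits
H(S,T) = -[(1/3)·log₂(1/3) + (1/2)·log₂(1/2) + (1/6)·log₂(1/6)]
  = 0.5283 + 0.5000 + 0.4308
  = 1.4591 bits

I(S;T) = H(S) + H(T) - H(S,T)
  = 1.4591 + 1.0000 - 1.4591
  = 1.0000 bits

Distribution 2 (A, B):
Marginal P(A) (row sums):
  P(A=0) = 9/16 + 0 + 0 = 9/16
  P(A=1) = 0 + 5/16 + 0 = 5/16
  P(A=2) = 0 + 0 + 1/8 = 1/8
Marginal P(B) (column sums):
  P(B=0) = 9/16 + 0 + 0 = 9/16
  P(B=1) = 0 + 5/16 + 0 = 5/16
  P(B=2) = 0 + 0 + 1/8 = 1/8

H(A) = -[(9/16)·log₂(9/16) + (5/16)·log₂(5/16) + (1/8)·log₂(1/8)]
  = 0.4669 + 0.5244 + 0.3750
  = 1.3663 bits
H(B) = -[(9/16)·log₂(9/16) + (5/16)·log₂(5/16) + (1/8)·log₂(1/8)]
  = 0.4669 + 0.5244 + 0.3750
  = 1.3663 bits
H(A,B) = -[(9/16)·log₂(9/16) + (5/16)·log₂(5/16) + (1/8)·log₂(1/8)]
  = 0.4669 + 0.5244 + 0.3750
  = 1.3663 bits

I(A;B) = H(A) + H(B) - H(A,B)
  = 1.3663 + 1.3663 - 1.3663
  = 1.3663 bits

I(A;B) = 1.3663 bits > I(S;T) = 1.0000 bits, so (A, B) has the higher mutual information (stronger dependence).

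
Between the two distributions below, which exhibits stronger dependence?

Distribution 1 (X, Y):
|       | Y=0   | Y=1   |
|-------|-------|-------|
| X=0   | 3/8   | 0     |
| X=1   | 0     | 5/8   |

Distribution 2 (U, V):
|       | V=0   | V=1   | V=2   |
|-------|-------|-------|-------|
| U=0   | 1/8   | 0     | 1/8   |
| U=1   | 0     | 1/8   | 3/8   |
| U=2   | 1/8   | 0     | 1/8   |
Distribution 1 (X, Y):
Marginal P(X) (row sums):
  P(X=0) = 3/8 + 0 = 3/8
  P(X=1) = 0 + 5/8 = 5/8
Marginal P(Y) (column sums):
  P(Y=0) = 3/8 + 0 = 3/8
  P(Y=1) = 0 + 5/8 = 5/8

H(X) = -[(3/8)·log₂(3/8) + (5/8)·log₂(5/8)]
  = 0.5306 + 0.4238
  = 0.9544 bits
H(Y) = -[(3/8)·log₂(3/8) + (5/8)·log₂(5/8)]
  = 0.5306 + 0.4238
  = 0.9544 bits
H(X,Y) = -[(3/8)·log₂(3/8) + (5/8)·log₂(5/8)]
  = 0.5306 + 0.4238
  = 0.9544 bits

I(X;Y) = H(X) + H(Y) - H(X,Y)
  = 0.9544 + 0.9544 - 0.9544
  = 0.9544 bits

Distribution 2 (U, V):
Marginal P(U) (row sums):
  P(U=0) = 1/8 + 0 + 1/8 = 1/4
  P(U=1) = 0 + 1/8 + 3/8 = 1/2
  P(U=2) = 1/8 + 0 + 1/8 = 1/4
Marginal P(V) (column sums):
  P(V=0) = 1/8 + 0 + 1/8 = 1/4
  P(V=1) = 0 + 1/8 + 0 = 1/8
  P(V=2) = 1/8 + 3/8 + 1/8 = 5/8

H(U) = -[(1/4)·log₂(1/4) + (1/2)·log₂(1/2) + (1/4)·log₂(1/4)]
  = 0.5000 + 0.5000 + 0.5000
  = 1.5000 bits
H(V) = -[(1/4)·log₂(1/4) + (1/8)·log₂(1/8) + (5/8)·log₂(5/8)]
  = 0.5000 + 0.3750 + 0.4238
  = 1.2988 bits
H(U,V) = -[(1/8)·log₂(1/8) + (1/8)·log₂(1/8) + (1/8)·log₂(1/8) + (3/8)·log₂(3/8) + (1/8)·log₂(1/8) + (1/8)·log₂(1/8)]
  = 0.3750 + 0.3750 + 0.3750 + 0.5306 + 0.3750 + 0.3750
  = 2.4056 bits

I(U;V) = H(U) + H(V) - H(U,V)
  = 1.5000 + 1.2988 - 2.4056
  = 0.3932 bits

I(X;Y) = 0.9544 bits > I(U;V) = 0.3932 bits, so (X, Y) has the higher mutual information (stronger dependence).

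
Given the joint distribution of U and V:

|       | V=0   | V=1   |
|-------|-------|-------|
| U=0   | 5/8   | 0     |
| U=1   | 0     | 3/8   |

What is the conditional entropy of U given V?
Marginal P(V) (column sums):
  P(V=0) = 5/8 + 0 = 5/8
  P(V=1) = 0 + 3/8 = 3/8

H(U|V) = -Σ P(U,V)·log₂ P(U|V), where P(U|V) = P(U,V) / P(V)
  (cells with P(U,V) = 0 contribute 0)
  (U=0,V=0): P(U|V) = (5/8)/(5/8) = 1;  -(5/8)·log₂(1) = 0.0000
  (U=1,V=1): P(U|V) = (3/8)/(3/8) = 1;  -(3/8)·log₂(1) = 0.0000
H(U|V) = 0.0000 + 0.0000
  = 0.0000 bits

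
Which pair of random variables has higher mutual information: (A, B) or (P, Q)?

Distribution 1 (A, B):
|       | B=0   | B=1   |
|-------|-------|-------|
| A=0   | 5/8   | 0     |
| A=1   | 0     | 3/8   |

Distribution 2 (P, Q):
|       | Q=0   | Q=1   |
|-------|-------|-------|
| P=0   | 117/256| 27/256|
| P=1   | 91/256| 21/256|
Distribution 1 (A, B):
Marginal P(A) (row sums):
  P(A=0) = 5/8 + 0 = 5/8
  P(A=1) = 0 + 3/8 = 3/8
Marginal P(B) (column sums):
  P(B=0) = 5/8 + 0 = 5/8
  P(B=1) = 0 + 3/8 = 3/8

H(A) = -[(5/8)·log₂(5/8) + (3/8)·log₂(3/8)]
  = 0.4238 + 0.5306
  = 0.9544 bits
H(B) = -[(5/8)·log₂(5/8) + (3/8)·log₂(3/8)]
  = 0.4238 + 0.5306
  = 0.9544 bits
H(A,B) = -[(5/8)·log₂(5/8) + (3/8)·log₂(3/8)]
  = 0.4238 + 0.5306
  = 0.9544 bits

I(A;B) = H(A) + H(B) - H(A,B)
  = 0.9544 + 0.9544 - 0.9544
  = 0.9544 bits

Distribution 2 (P, Q):
Marginal P(P) (row sums):
  P(P=0) = 117/256 + 27/256 = 9/16
  P(P=1) = 91/256 + 21/256 = 7/16
Marginal P(Q) (column sums):
  P(Q=0) = 117/256 + 91/256 = 13/16
  P(Q=1) = 27/256 + 21/256 = 3/16

H(P) = -[(9/16)·log₂(9/16) + (7/16)·log₂(7/16)]
  = 0.4669 + 0.5218
  = 0.9887 bits
H(Q) = -[(13/16)·log₂(13/16) + (3/16)·log₂(3/16)]
  = 0.2434 + 0.4528
  = 0.6962 bits
H(P,Q) = -[(117/256)·log₂(117/256) + (27/256)·log₂(27/256) + (91/256)·log₂(91/256) + (21/256)·log₂(21/256)]
  = 0.5163 + 0.3423 + 0.5304 + 0.2959
  = 1.6849 bits

I(P;Q) = H(P) + H(Q) - H(P,Q)
  = 0.9887 + 0.6962 - 1.6849
  = 0.0000 bits

I(A;B) = 0.9544 bits > I(P;Q) = 0.0000 bits, so (A, B) has the higher mutual information (stronger dependence).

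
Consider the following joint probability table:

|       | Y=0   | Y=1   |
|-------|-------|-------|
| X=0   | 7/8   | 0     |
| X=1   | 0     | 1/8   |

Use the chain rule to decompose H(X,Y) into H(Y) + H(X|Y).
By the chain rule: H(X,Y) = H(Y) + H(X|Y)

Marginal P(Y) (column sums):
  P(Y=0) = 7/8 + 0 = 7/8
  P(Y=1) = 0 + 1/8 = 1/8
H(Y) = -[(7/8)·log₂(7/8) + (1/8)·log₂(1/8)]
  = 0.1686 + 0.3750
  = 0.5436 bits
H(X|Y) = -Σ P(X,Y)·log₂ P(X|Y), where P(X|Y) = P(X,Y) / P(Y)
  (cells with P(X,Y) = 0 contribute 0)
  (X=0,Y=0): P(X|Y) = (7/8)/(7/8) = 1;  -(7/8)·log₂(1) = 0.0000
  (X=1,Y=1): P(X|Y) = (1/8)/(1/8) = 1;  -(1/8)·log₂(1) = 0.0000
H(X|Y) = 0.0000 + 0.0000
  = 0.0000 bits

H(X,Y) = H(Y) + H(X|Y) = 0.5436 + 0.0000 = 0.5436 bits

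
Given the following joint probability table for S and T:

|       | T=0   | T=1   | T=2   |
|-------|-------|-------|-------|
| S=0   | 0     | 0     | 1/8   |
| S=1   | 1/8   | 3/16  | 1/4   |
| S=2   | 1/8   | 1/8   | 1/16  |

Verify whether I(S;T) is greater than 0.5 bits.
Marginal P(S) (row sums):
  P(S=0) = 0 + 0 + 1/8 = 1/8
  P(S=1) = 1/8 + 3/16 + 1/4 = 9/16
  P(S=2) = 1/8 + 1/8 + 1/16 = 5/16
Marginal P(T) (column sums):
  P(T=0) = 0 + 1/8 + 1/8 = 1/4
  P(T=1) = 0 + 3/16 + 1/8 = 5/16
  P(T=2) = 1/8 + 1/4 + 1/16 = 7/16

H(S) = -[(1/8)·log₂(1/8) + (9/16)·log₂(9/16) + (5/16)·log₂(5/16)]
  = 0.3750 + 0.4669 + 0.5244
  = 1.3663 bits
H(T) = -[(1/4)·log₂(1/4) + (5/16)·log₂(5/16) + (7/16)·log₂(7/16)]
  = 0.5000 + 0.5244 + 0.5218
  = 1.5462 bits
H(S,T) = -[(1/8)·log₂(1/8) + (1/8)·log₂(1/8) + (3/16)·log₂(3/16) + (1/4)·log₂(1/4) + (1/8)·log₂(1/8) + (1/8)·log₂(1/8) + (1/16)·log₂(1/16)]
  = 0.3750 + 0.3750 + 0.4528 + 0.5000 + 0.3750 + 0.3750 + 0.2500
  = 2.7028 bits

I(S;T) = H(S) + H(T) - H(S,T)
  = 1.3663 + 1.5462 - 2.7028
  = 0.2097 bits

No. I(S;T) = 0.2097 bits, which is ≤ 0.5 bits.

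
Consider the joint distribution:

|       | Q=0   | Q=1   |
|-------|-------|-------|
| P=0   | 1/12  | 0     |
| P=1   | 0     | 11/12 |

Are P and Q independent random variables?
Marginal P(P) (row sums):
  P(P=0) = 1/12 + 0 = 1/12
  P(P=1) = 0 + 11/12 = 11/12
Marginal P(Q) (column sums):
  P(Q=0) = 1/12 + 0 = 1/12
  P(Q=1) = 0 + 11/12 = 11/12

P and Q are independent iff P(P=i,Q=j) = P(P=i)·P(Q=j) for every cell.
  P(P=0)·P(Q=0) = 1/12 × 1/12 = 1/144, but P(P=0,Q=0) = 1/12 ✗

No, P and Q are not independent. Quantitatively, I(P;Q) > 0:

H(P) = -[(1/12)·log₂(1/12) + (11/12)·log₂(11/12)]
  = 0.2987 + 0.1151
  = 0.4138 bits
H(Q) = -[(1/12)·log₂(1/12) + (11/12)·log₂(11/12)]
  = 0.2987 + 0.1151
  = 0.4138 bits
H(P,Q) = -[(1/12)·log₂(1/12) + (11/12)·log₂(11/12)]
  = 0.2987 + 0.1151
  = 0.4138 bits
I(P;Q) = H(P) + H(Q) - H(P,Q) = 0.4138 + 0.4138 - 0.4138 = 0.4138 bits > 0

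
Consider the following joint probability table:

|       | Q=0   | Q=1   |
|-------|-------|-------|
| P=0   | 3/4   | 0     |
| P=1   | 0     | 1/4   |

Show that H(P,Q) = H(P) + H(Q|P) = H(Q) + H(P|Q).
Marginal P(P) (row sums):
  P(P=0) = 3/4 + 0 = 3/4
  P(P=1) = 0 + 1/4 = 1/4
Marginal P(Q) (column sums):
  P(Q=0) = 3/4 + 0 = 3/4
  P(Q=1) = 0 + 1/4 = 1/4

Decomposition 1: H(P) + H(Q|P)
H(P) = -[(3/4)·log₂(3/4) + (1/4)·log₂(1/4)]
  = 0.3113 + 0.5000
  = 0.8113 bits
H(Q|P) = -Σ P(P,Q)·log₂ P(Q|P), where P(Q|P) = P(P,Q) / P(P)
  (cells with P(P,Q) = 0 contribute 0)
  (P=0,Q=0): P(Q|P) = (3/4)/(3/4) = 1;  -(3/4)·log₂(1) = 0.0000
  (P=1,Q=1): P(Q|P) = (1/4)/(1/4) = 1;  -(1/4)·log₂(1) = 0.0000
H(Q|P) = 0.0000 + 0.0000
  = 0.0000 bits
H(P) + H(Q|P) = 0.8113 + 0.0000 = 0.8113 bits

Decomposition 2: H(Q) + H(P|Q)
H(Q) = -[(3/4)·log₂(3/4) + (1/4)·log₂(1/4)]
  = 0.3113 + 0.5000
  = 0.8113 bits
H(P|Q) = -Σ P(P,Q)·log₂ P(P|Q), where P(P|Q) = P(P,Q) / P(Q)
  (cells with P(P,Q) = 0 contribute 0)
  (P=0,Q=0): P(P|Q) = (3/4)/(3/4) = 1;  -(3/4)·log₂(1) = 0.0000
  (P=1,Q=1): P(P|Q) = (1/4)/(1/4) = 1;  -(1/4)·log₂(1) = 0.0000
H(P|Q) = 0.0000 + 0.0000
  = 0.0000 bits
H(Q) + H(P|Q) = 0.8113 + 0.0000 = 0.8113 bits

Direct computation of the joint entropy:
H(P,Q) = -[(3/4)·log₂(3/4) + (1/4)·log₂(1/4)]
  = 0.3113 + 0.5000
  = 0.8113 bits

All three agree: H(P,Q) = 0.8113 bits ✓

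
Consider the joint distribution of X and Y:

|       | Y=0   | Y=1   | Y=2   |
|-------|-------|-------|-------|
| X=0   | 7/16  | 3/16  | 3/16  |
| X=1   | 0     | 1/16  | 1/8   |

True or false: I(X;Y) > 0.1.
Marginal P(X) (row sums):
  P(X=0) = 7/16 + 3/16 + 3/16 = 13/16
  P(X=1) = 0 + 1/16 + 1/8 = 3/16
Marginal P(Y) (column sums):
  P(Y=0) = 7/16 + 0 = 7/16
  P(Y=1) = 3/16 + 1/16 = 1/4
  P(Y=2) = 3/16 + 1/8 = 5/16

H(X) = -[(13/16)·log₂(13/16) + (3/16)·log₂(3/16)]
  = 0.2434 + 0.4528
  = 0.6962 bits
H(Y) = -[(7/16)·log₂(7/16) + (1/4)·log₂(1/4) + (5/16)·log₂(5/16)]
  = 0.5218 + 0.5000 + 0.5244
  = 1.5462 bits
H(X,Y) = -[(7/16)·log₂(7/16) + (3/16)·log₂(3/16) + (3/16)·log₂(3/16) + (1/16)·log₂(1/16) + (1/8)·log₂(1/8)]
  = 0.5218 + 0.4528 + 0.4528 + 0.2500 + 0.3750
  = 2.0524 bits

I(X;Y) = H(X) + H(Y) - H(X,Y)
  = 0.6962 + 1.5462 - 2.0524
  = 0.1900 bits

True. I(X;Y) = 0.1900 bits, which is > 0.1 bits.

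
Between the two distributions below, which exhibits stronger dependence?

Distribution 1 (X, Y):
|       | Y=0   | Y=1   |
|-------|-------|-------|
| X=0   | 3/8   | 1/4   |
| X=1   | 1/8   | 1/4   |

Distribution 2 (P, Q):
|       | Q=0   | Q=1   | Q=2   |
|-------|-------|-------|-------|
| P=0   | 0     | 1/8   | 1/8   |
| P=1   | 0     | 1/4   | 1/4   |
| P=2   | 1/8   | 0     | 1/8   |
Distribution 1 (X, Y):
Marginal P(X) (row sums):
  P(X=0) = 3/8 + 1/4 = 5/8
  P(X=1) = 1/8 + 1/4 = 3/8
Marginal P(Y) (column sums):
  P(Y=0) = 3/8 + 1/8 = 1/2
  P(Y=1) = 1/4 + 1/4 = 1/2

H(X) = -[(5/8)·log₂(5/8) + (3/8)·log₂(3/8)]
  = 0.4238 + 0.5306
  = 0.9544 bits
H(Y) = -[(1/2)·log₂(1/2) + (1/2)·log₂(1/2)]
  = 0.5000 + 0.5000
  = 1.0000 bits
H(X,Y) = -[(3/8)·log₂(3/8) + (1/4)·log₂(1/4) + (1/8)·log₂(1/8) + (1/4)·log₂(1/4)]
  = 0.5306 + 0.5000 + 0.3750 + 0.5000
  = 1.9056 bits

I(X;Y) = H(X) + H(Y) - H(X,Y)
  = 0.9544 + 1.0000 - 1.9056
  = 0.0488 bits

Distribution 2 (P, Q):
Marginal P(P) (row sums):
  P(P=0) = 0 + 1/8 + 1/8 = 1/4
  P(P=1) = 0 + 1/4 + 1/4 = 1/2
  P(P=2) = 1/8 + 0 + 1/8 = 1/4
Marginal P(Q) (column sums):
  P(Q=0) = 0 + 0 + 1/8 = 1/8
  P(Q=1) = 1/8 + 1/4 + 0 = 3/8
  P(Q=2) = 1/8 + 1/4 + 1/8 = 1/2

H(P) = -[(1/4)·log₂(1/4) + (1/2)·log₂(1/2) + (1/4)·log₂(1/4)]
  = 0.5000 + 0.5000 + 0.5000
  = 1.5000 bits
H(Q) = -[(1/8)·log₂(1/8) + (3/8)·log₂(3/8) + (1/2)·log₂(1/2)]
  = 0.3750 + 0.5306 + 0.5000
  = 1.4056 bits
H(P,Q) = -[(1/8)·log₂(1/8) + (1/8)·log₂(1/8) + (1/4)·log₂(1/4) + (1/4)·log₂(1/4) + (1/8)·log₂(1/8) + (1/8)·log₂(1/8)]
  = 0.3750 + 0.3750 + 0.5000 + 0.5000 + 0.3750 + 0.3750
  = 2.5000 bits

I(P;Q) = H(P) + H(Q) - H(P,Q)
  = 1.5000 + 1.4056 - 2.5000
  = 0.4056 bits

I(P;Q) = 0.4056 bits > I(X;Y) = 0.0488 bits, so (P, Q) has the higher mutual information (stronger dependence).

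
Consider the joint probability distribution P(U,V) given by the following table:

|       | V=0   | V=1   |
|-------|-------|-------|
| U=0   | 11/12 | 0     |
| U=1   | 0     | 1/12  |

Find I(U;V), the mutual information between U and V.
Marginal P(U) (row sums):
  P(U=0) = 11/12 + 0 = 11/12
  P(U=1) = 0 + 1/12 = 1/12
Marginal P(V) (column sums):
  P(V=0) = 11/12 + 0 = 11/12
  P(V=1) = 0 + 1/12 = 1/12

H(U) = -[(11/12)·log₂(11/12) + (1/12)·log₂(1/12)]
  = 0.1151 + 0.2987
  = 0.4138 bits
H(V) = -[(11/12)·log₂(11/12) + (1/12)·log₂(1/12)]
  = 0.1151 + 0.2987
  = 0.4138 bits
H(U,V) = -[(11/12)·log₂(11/12) + (1/12)·log₂(1/12)]
  = 0.1151 + 0.2987
  = 0.4138 bits

I(U;V) = H(U) + H(V) - H(U,V)
  = 0.4138 + 0.4138 - 0.4138
  = 0.4138 bits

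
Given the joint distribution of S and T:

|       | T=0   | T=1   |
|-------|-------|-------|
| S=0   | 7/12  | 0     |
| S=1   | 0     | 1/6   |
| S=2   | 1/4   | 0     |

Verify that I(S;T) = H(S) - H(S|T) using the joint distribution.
Left side, from I(S;T) = H(S) + H(T) - H(S,T):
Marginal P(S) (row sums):
  P(S=0) = 7/12 + 0 = 7/12
  P(S=1) = 0 + 1/6 = 1/6
  P(S=2) = 1/4 + 0 = 1/4
Marginal P(T) (column sums):
  P(T=0) = 7/12 + 0 + 1/4 = 5/6
  P(T=1) = 0 + 1/6 + 0 = 1/6

H(S) = -[(7/12)·log₂(7/12) + (1/6)·log₂(1/6) + (1/4)·log₂(1/4)]
  = 0.4536 + 0.4308 + 0.5000
  = 1.3844 bits
H(T) = -[(5/6)·log₂(5/6) + (1/6)·log₂(1/6)]
  = 0.2192 + 0.4308
  = 0.6500 bits
H(S,T) = -[(7/12)·log₂(7/12) + (1/6)·log₂(1/6) + (1/4)·log₂(1/4)]
  = 0.4536 + 0.4308 + 0.5000
  = 1.3844 bits

I(S;T) = H(S) + H(T) - H(S,T)
  = 1.3844 + 0.6500 - 1.3844
  = 0.6500 bits

Right side, with H(S|T) computed directly from the conditional probabilities:
H(S|T) = -Σ P(S,T)·log₂ P(S|T), where P(S|T) = P(S,T) / P(T)
  (cells with P(S,T) = 0 contribute 0)
  (S=0,T=0): P(S|T) = (7/12)/(5/6) = 7/10;  -(7/12)·log₂(7/10) = 0.3002
  (S=1,T=1): P(S|T) = (1/6)/(1/6) = 1;  -(1/6)·log₂(1) = 0.0000
  (S=2,T=0): P(S|T) = (1/4)/(5/6) = 3/10;  -(1/4)·log₂(3/10) = 0.4342
H(S|T) = 0.3002 + 0.0000 + 0.4342
  = 0.7344 bits
H(S) - H(S|T) = 1.3844 - 0.7344 = 0.6500 bits

Both sides equal 0.6500 bits, so I(S;T) = H(S) - H(S|T) ✓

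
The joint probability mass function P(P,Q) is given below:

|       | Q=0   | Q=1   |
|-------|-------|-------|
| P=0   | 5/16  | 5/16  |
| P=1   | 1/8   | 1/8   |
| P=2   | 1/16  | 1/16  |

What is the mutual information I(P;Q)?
Marginal P(P) (row sums):
  P(P=0) = 5/16 + 5/16 = 5/8
  P(P=1) = 1/8 + 1/8 = 1/4
  P(P=2) = 1/16 + 1/16 = 1/8
Marginal P(Q) (column sums):
  P(Q=0) = 5/16 + 1/8 + 1/16 = 1/2
  P(Q=1) = 5/16 + 1/8 + 1/16 = 1/2

H(P) = -[(5/8)·log₂(5/8) + (1/4)·log₂(1/4) + (1/8)·log₂(1/8)]
  = 0.4238 + 0.5000 + 0.3750
  = 1.2988 bits
H(Q) = -[(1/2)·log₂(1/2) + (1/2)·log₂(1/2)]
  = 0.5000 + 0.5000
  = 1.0000 bits
H(P,Q) = -[(5/16)·log₂(5/16) + (5/16)·log₂(5/16) + (1/8)·log₂(1/8) + (1/8)·log₂(1/8) + (1/16)·log₂(1/16) + (1/16)·log₂(1/16)]
  = 0.5244 + 0.5244 + 0.3750 + 0.3750 + 0.2500 + 0.2500
  = 2.2988 bits

I(P;Q) = H(P) + H(Q) - H(P,Q)
  = 1.2988 + 1.0000 - 2.2988
  = 0.0000 bits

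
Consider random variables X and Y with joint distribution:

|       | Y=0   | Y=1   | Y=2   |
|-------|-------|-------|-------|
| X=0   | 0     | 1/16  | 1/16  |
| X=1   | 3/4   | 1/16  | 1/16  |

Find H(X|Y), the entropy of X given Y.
Marginal P(Y) (column sums):
  P(Y=0) = 0 + 3/4 = 3/4
  P(Y=1) = 1/16 + 1/16 = 1/8
  P(Y=2) = 1/16 + 1/16 = 1/8

H(X|Y) = -Σ P(X,Y)·log₂ P(X|Y), where P(X|Y) = P(X,Y) / P(Y)
  (cells with P(X,Y) = 0 contribute 0)
  (X=0,Y=1): P(X|Y) = (1/16)/(1/8) = 1/2;  -(1/16)·log₂(1/2) = 0.0625
  (X=0,Y=2): P(X|Y) = (1/16)/(1/8) = 1/2;  -(1/16)·log₂(1/2) = 0.0625
  (X=1,Y=0): P(X|Y) = (3/4)/(3/4) = 1;  -(3/4)·log₂(1) = 0.0000
  (X=1,Y=1): P(X|Y) = (1/16)/(1/8) = 1/2;  -(1/16)·log₂(1/2) = 0.0625
  (X=1,Y=2): P(X|Y) = (1/16)/(1/8) = 1/2;  -(1/16)·log₂(1/2) = 0.0625
H(X|Y) = 0.0625 + 0.0625 + 0.0000 + 0.0625 + 0.0625
  = 0.2500 bits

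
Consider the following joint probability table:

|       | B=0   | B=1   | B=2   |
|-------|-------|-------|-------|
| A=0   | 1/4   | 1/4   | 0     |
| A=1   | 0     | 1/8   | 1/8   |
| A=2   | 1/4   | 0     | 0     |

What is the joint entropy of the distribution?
H(A,B) = -Σ P(A,B) log₂ P(A,B), summed over the non-zero cells:
H(A,B) = -[(1/4)·log₂(1/4) + (1/4)·log₂(1/4) + (1/8)·log₂(1/8) + (1/8)·log₂(1/8) + (1/4)·log₂(1/4)]
  = 0.5000 + 0.5000 + 0.3750 + 0.3750 + 0.5000
  = 2.2500 bits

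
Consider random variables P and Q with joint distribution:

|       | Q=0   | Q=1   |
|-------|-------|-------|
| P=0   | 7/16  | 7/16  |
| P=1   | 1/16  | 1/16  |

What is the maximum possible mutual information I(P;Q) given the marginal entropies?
The upper bound on mutual information is I(P;Q) ≤ min(H(P), H(Q)).

Marginal P(P) (row sums):
  P(P=0) = 7/16 + 7/16 = 7/8
  P(P=1) = 1/16 + 1/16 = 1/8
Marginal P(Q) (column sums):
  P(Q=0) = 7/16 + 1/16 = 1/2
  P(Q=1) = 7/16 + 1/16 = 1/2

H(P) = -[(7/8)·log₂(7/8) + (1/8)·log₂(1/8)]
  = 0.1686 + 0.3750
  = 0.5436 bits
H(Q) = -[(1/2)·log₂(1/2) + (1/2)·log₂(1/2)]
  = 0.5000 + 0.5000
  = 1.0000 bits

Maximum possible I(P;Q) = min(0.5436, 1.0000) = 0.5436 bits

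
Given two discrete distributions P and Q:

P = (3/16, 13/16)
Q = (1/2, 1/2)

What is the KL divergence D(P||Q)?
D(P||Q) = Σ P(i) log₂(P(i)/Q(i))
  i=0: (3/16) × log₂((3/16)/(1/2)) = (3/16) × log₂(3/8) = -0.2653
  i=1: (13/16) × log₂((13/16)/(1/2)) = (13/16) × log₂(13/8) = 0.5691
D(P||Q) = -0.2653 + 0.5691
  = 0.3038 bits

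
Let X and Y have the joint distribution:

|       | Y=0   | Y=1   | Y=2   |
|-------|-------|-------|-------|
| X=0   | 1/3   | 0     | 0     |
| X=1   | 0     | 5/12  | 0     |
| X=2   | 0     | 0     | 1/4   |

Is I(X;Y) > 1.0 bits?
Marginal P(X) (row sums):
  P(X=0) = 1/3 + 0 + 0 = 1/3
  P(X=1) = 0 + 5/12 + 0 = 5/12
  P(X=2) = 0 + 0 + 1/4 = 1/4
Marginal P(Y) (column sums):
  P(Y=0) = 1/3 + 0 + 0 = 1/3
  P(Y=1) = 0 + 5/12 + 0 = 5/12
  P(Y=2) = 0 + 0 + 1/4 = 1/4

H(X) = -[(1/3)·log₂(1/3) + (5/12)·log₂(5/12) + (1/4)·log₂(1/4)]
  = 0.5283 + 0.5263 + 0.5000
  = 1.5546 bits
H(Y) = -[(1/3)·log₂(1/3) + (5/12)·log₂(5/12) + (1/4)·log₂(1/4)]
  = 0.5283 + 0.5263 + 0.5000
  = 1.5546 bits
H(X,Y) = -[(1/3)·log₂(1/3) + (5/12)·log₂(5/12) + (1/4)·log₂(1/4)]
  = 0.5283 + 0.5263 + 0.5000
  = 1.5546 bits

I(X;Y) = H(X) + H(Y) - H(X,Y)
  = 1.5546 + 1.5546 - 1.5546
  = 1.5546 bits

Yes. I(X;Y) = 1.5546 bits, which is > 1.0 bits.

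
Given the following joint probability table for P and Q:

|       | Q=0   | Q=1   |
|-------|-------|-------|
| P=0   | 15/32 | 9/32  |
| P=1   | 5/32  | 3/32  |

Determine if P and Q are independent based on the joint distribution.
Marginal P(P) (row sums):
  P(P=0) = 15/32 + 9/32 = 3/4
  P(P=1) = 5/32 + 3/32 = 1/4
Marginal P(Q) (column sums):
  P(Q=0) = 15/32 + 5/32 = 5/8
  P(Q=1) = 9/32 + 3/32 = 3/8

P and Q are independent iff P(P=i,Q=j) = P(P=i)·P(Q=j) for every cell.
  P(P=0)·P(Q=0) = 3/4 × 5/8 = 15/32 = P(P=0,Q=0) ✓
  P(P=0)·P(Q=1) = 3/4 × 3/8 = 9/32 = P(P=0,Q=1) ✓
  P(P=1)·P(Q=0) = 1/4 × 5/8 = 5/32 = P(P=1,Q=0) ✓
  P(P=1)·P(Q=1) = 1/4 × 3/8 = 3/32 = P(P=1,Q=1) ✓

Yes, P and Q are independent: every cell factors, so I(P;Q) = 0 bits.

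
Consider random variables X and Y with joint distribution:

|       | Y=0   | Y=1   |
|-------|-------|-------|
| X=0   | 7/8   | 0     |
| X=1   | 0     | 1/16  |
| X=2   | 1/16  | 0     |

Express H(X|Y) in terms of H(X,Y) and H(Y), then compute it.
H(X|Y) = H(X,Y) - H(Y)

Marginal P(Y) (column sums):
  P(Y=0) = 7/8 + 0 + 1/16 = 15/16
  P(Y=1) = 0 + 1/16 + 0 = 1/16

H(X,Y) = -[(7/8)·log₂(7/8) + (1/16)·log₂(1/16) + (1/16)·log₂(1/16)]
  = 0.1686 + 0.2500 + 0.2500
  = 0.6686 bits
H(Y) = -[(15/16)·log₂(15/16) + (1/16)·log₂(1/16)]
  = 0.0873 + 0.2500
  = 0.3373 bits

H(X|Y) = 0.6686 - 0.3373 = 0.3313 bits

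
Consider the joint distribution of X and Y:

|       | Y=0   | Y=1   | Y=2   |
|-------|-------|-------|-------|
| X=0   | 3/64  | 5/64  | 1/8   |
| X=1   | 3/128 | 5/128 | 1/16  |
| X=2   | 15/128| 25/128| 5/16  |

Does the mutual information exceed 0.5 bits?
Marginal P(X) (row sums):
  P(X=0) = 3/64 + 5/64 + 1/8 = 1/4
  P(X=1) = 3/128 + 5/128 + 1/16 = 1/8
  P(X=2) = 15/128 + 25/128 + 5/16 = 5/8
Marginal P(Y) (column sums):
  P(Y=0) = 3/64 + 3/128 + 15/128 = 3/16
  P(Y=1) = 5/64 + 5/128 + 25/128 = 5/16
  P(Y=2) = 1/8 + 1/16 + 5/16 = 1/2

H(X) = -[(1/4)·log₂(1/4) + (1/8)·log₂(1/8) + (5/8)·log₂(5/8)]
  = 0.5000 + 0.3750 + 0.4238
  = 1.2988 bits
H(Y) = -[(3/16)·log₂(3/16) + (5/16)·log₂(5/16) + (1/2)·log₂(1/2)]
  = 0.4528 + 0.5244 + 0.5000
  = 1.4772 bits
H(X,Y) = -[(3/64)·log₂(3/64) + (5/64)·log₂(5/64) + (1/8)·log₂(1/8) + (3/128)·log₂(3/128) + (5/128)·log₂(5/128) + (1/16)·log₂(1/16) + (15/128)·log₂(15/128) + (25/128)·log₂(25/128) + (5/16)·log₂(5/16)]
  = 0.2070 + 0.2873 + 0.3750 + 0.1269 + 0.1827 + 0.2500 + 0.3625 + 0.4602 + 0.5244
  = 2.7760 bits

I(X;Y) = H(X) + H(Y) - H(X,Y)
  = 1.2988 + 1.4772 - 2.7760
  = 0.0000 bits

No. I(X;Y) = 0.0000 bits, which is ≤ 0.5 bits.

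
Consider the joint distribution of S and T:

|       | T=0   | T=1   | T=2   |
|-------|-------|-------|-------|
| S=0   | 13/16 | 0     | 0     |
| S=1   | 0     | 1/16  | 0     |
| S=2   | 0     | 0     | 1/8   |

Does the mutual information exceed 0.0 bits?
Marginal P(S) (row sums):
  P(S=0) = 13/16 + 0 + 0 = 13/16
  P(S=1) = 0 + 1/16 + 0 = 1/16
  P(S=2) = 0 + 0 + 1/8 = 1/8
Marginal P(T) (column sums):
  P(T=0) = 13/16 + 0 + 0 = 13/16
  P(T=1) = 0 + 1/16 + 0 = 1/16
  P(T=2) = 0 + 0 + 1/8 = 1/8

H(S) = -[(13/16)·log₂(13/16) + (1/16)·log₂(1/16) + (1/8)·log₂(1/8)]
  = 0.2434 + 0.2500 + 0.3750
  = 0.8684 bits
H(T) = -[(13/16)·log₂(13/16) + (1/16)·log₂(1/16) + (1/8)·log₂(1/8)]
  = 0.2434 + 0.2500 + 0.3750
  = 0.8684 bits
H(S,T) = -[(13/16)·log₂(13/16) + (1/16)·log₂(1/16) + (1/8)·log₂(1/8)]
  = 0.2434 + 0.2500 + 0.3750
  = 0.8684 bits

I(S;T) = H(S) + H(T) - H(S,T)
  = 0.8684 + 0.8684 - 0.8684
  = 0.8684 bits

Yes. I(S;T) = 0.8684 bits, which is > 0.0 bits.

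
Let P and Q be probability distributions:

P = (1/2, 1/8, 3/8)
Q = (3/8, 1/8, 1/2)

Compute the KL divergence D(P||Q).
D(P||Q) = Σ P(i) log₂(P(i)/Q(i))
  i=0: (1/2) × log₂((1/2)/(3/8)) = (1/2) × log₂(4/3) = 0.2075
  i=1: (1/8) × log₂((1/8)/(1/8)) = (1/8) × log₂(1) = 0.0000
  i=2: (3/8) × log₂((3/8)/(1/2)) = (3/8) × log₂(3/4) = -0.1556
D(P||Q) = 0.2075 + 0.0000 - 0.1556
  = 0.0519 bits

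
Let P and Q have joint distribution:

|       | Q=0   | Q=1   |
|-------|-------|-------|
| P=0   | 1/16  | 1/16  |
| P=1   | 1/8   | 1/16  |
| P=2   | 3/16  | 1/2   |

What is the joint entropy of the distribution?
H(P,Q) = -Σ P(P,Q) log₂ P(P,Q), summed over the non-zero cells:
H(P,Q) = -[(1/16)·log₂(1/16) + (1/16)·log₂(1/16) + (1/8)·log₂(1/8) + (1/16)·log₂(1/16) + (3/16)·log₂(3/16) + (1/2)·log₂(1/2)]
  = 0.2500 + 0.2500 + 0.3750 + 0.2500 + 0.4528 + 0.5000
  = 2.0778 bits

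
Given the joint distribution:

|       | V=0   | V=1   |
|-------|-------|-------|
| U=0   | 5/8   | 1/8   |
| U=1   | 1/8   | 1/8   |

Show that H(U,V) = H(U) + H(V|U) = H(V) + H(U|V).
Marginal P(U) (row sums):
  P(U=0) = 5/8 + 1/8 = 3/4
  P(U=1) = 1/8 + 1/8 = 1/4
Marginal P(V) (column sums):
  P(V=0) = 5/8 + 1/8 = 3/4
  P(V=1) = 1/8 + 1/8 = 1/4

Decomposition 1: H(U) + H(V|U)
H(U) = -[(3/4)·log₂(3/4) + (1/4)·log₂(1/4)]
  = 0.3113 + 0.5000
  = 0.8113 bits
H(V|U) = -Σ P(U,V)·log₂ P(V|U), where P(V|U) = P(U,V) / P(U)
  (U=0,V=0): P(V|U) = (5/8)/(3/4) = 5/6;  -(5/8)·log₂(5/6) = 0.1644
  (U=0,V=1): P(V|U) = (1/8)/(3/4) = 1/6;  -(1/8)·log₂(1/6) = 0.3231
  (U=1,V=0): P(V|U) = (1/8)/(1/4) = 1/2;  -(1/8)·log₂(1/2) = 0.1250
  (U=1,V=1): P(V|U) = (1/8)/(1/4) = 1/2;  -(1/8)·log₂(1/2) = 0.1250
H(V|U) = 0.1644 + 0.3231 + 0.1250 + 0.1250
  = 0.7375 bits
H(U) + H(V|U) = 0.8113 + 0.7375 = 1.5488 bits

Decomposition 2: H(V) + H(U|V)
H(V) = -[(3/4)·log₂(3/4) + (1/4)·log₂(1/4)]
  = 0.3113 + 0.5000
  = 0.8113 bits
H(U|V) = -Σ P(U,V)·log₂ P(U|V), where P(U|V) = P(U,V) / P(V)
  (U=0,V=0): P(U|V) = (5/8)/(3/4) = 5/6;  -(5/8)·log₂(5/6) = 0.1644
  (U=0,V=1): P(U|V) = (1/8)/(1/4) = 1/2;  -(1/8)·log₂(1/2) = 0.1250
  (U=1,V=0): P(U|V) = (1/8)/(3/4) = 1/6;  -(1/8)·log₂(1/6) = 0.3231
  (U=1,V=1): P(U|V) = (1/8)/(1/4) = 1/2;  -(1/8)·log₂(1/2) = 0.1250
H(U|V) = 0.1644 + 0.1250 + 0.3231 + 0.1250
  = 0.7375 bits
H(V) + H(U|V) = 0.8113 + 0.7375 = 1.5488 bits

Direct computation of the joint entropy:
H(U,V) = -[(5/8)·log₂(5/8) + (1/8)·log₂(1/8) + (1/8)·log₂(1/8) + (1/8)·log₂(1/8)]
  = 0.4238 + 0.3750 + 0.3750 + 0.3750
  = 1.5488 bits

All three agree: H(U,V) = 1.5488 bits ✓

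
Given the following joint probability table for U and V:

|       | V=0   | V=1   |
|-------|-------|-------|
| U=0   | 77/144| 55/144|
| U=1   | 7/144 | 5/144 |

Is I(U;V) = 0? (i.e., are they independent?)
Marginal P(U) (row sums):
  P(U=0) = 77/144 + 55/144 = 11/12
  P(U=1) = 7/144 + 5/144 = 1/12
Marginal P(V) (column sums):
  P(V=0) = 77/144 + 7/144 = 7/12
  P(V=1) = 55/144 + 5/144 = 5/12

U and V are independent iff P(U=i,V=j) = P(U=i)·P(V=j) for every cell.
  P(U=0)·P(V=0) = 11/12 × 7/12 = 77/144 = P(U=0,V=0) ✓
  P(U=0)·P(V=1) = 11/12 × 5/12 = 55/144 = P(U=0,V=1) ✓
  P(U=1)·P(V=0) = 1/12 × 7/12 = 7/144 = P(U=1,V=0) ✓
  P(U=1)·P(V=1) = 1/12 × 5/12 = 5/144 = P(U=1,V=1) ✓

Yes, U and V are independent: every cell factors, so I(U;V) = 0 bits.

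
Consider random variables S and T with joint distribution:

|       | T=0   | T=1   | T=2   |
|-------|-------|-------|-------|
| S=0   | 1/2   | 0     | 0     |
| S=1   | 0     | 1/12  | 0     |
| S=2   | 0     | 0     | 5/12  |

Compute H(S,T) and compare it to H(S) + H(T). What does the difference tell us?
Marginal P(S) (row sums):
  P(S=0) = 1/2 + 0 + 0 = 1/2
  P(S=1) = 0 + 1/12 + 0 = 1/12
  P(S=2) = 0 + 0 + 5/12 = 5/12
Marginal P(T) (column sums):
  P(T=0) = 1/2 + 0 + 0 = 1/2
  P(T=1) = 0 + 1/12 + 0 = 1/12
  P(T=2) = 0 + 0 + 5/12 = 5/12

H(S,T) = -[(1/2)·log₂(1/2) + (1/12)·log₂(1/12) + (5/12)·log₂(5/12)]
  = 0.5000 + 0.2987 + 0.5263
  = 1.3250 bits
H(S) = -[(1/2)·log₂(1/2) + (1/12)·log₂(1/12) + (5/12)·log₂(5/12)]
  = 0.5000 + 0.2987 + 0.5263
  = 1.3250 bits
H(T) = -[(1/2)·log₂(1/2) + (1/12)·log₂(1/12) + (5/12)·log₂(5/12)]
  = 0.5000 + 0.2987 + 0.5263
  = 1.3250 bits

H(S) + H(T) = 1.3250 + 1.3250 = 2.6500 bits
Difference: H(S) + H(T) - H(S,T) = 2.6500 - 1.3250 = 1.3250 bits = I(S;T)

The difference is the mutual information; it is positive here, so S and T are dependent (knowing one reduces uncertainty about the other by 1.3250 bits).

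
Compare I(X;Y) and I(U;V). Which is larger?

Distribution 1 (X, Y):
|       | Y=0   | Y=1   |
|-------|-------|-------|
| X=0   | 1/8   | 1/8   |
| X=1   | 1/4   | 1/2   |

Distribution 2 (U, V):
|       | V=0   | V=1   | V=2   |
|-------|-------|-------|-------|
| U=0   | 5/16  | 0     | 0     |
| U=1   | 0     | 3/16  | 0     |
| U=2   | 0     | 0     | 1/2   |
Distribution 1 (X, Y):
Marginal P(X) (row sums):
  P(X=0) = 1/8 + 1/8 = 1/4
  P(X=1) = 1/4 + 1/2 = 3/4
Marginal P(Y) (column sums):
  P(Y=0) = 1/8 + 1/4 = 3/8
  P(Y=1) = 1/8 + 1/2 = 5/8

H(X) = -[(1/4)·log₂(1/4) + (3/4)·log₂(3/4)]
  = 0.5000 + 0.3113
  = 0.8113 bits
H(Y) = -[(3/8)·log₂(3/8) + (5/8)·log₂(5/8)]
  = 0.5306 + 0.4238
  = 0.9544 bits
H(X,Y) = -[(1/8)·log₂(1/8) + (1/8)·log₂(1/8) + (1/4)·log₂(1/4) + (1/2)·log₂(1/2)]
  = 0.3750 + 0.3750 + 0.5000 + 0.5000
  = 1.7500 bits

I(X;Y) = H(X) + H(Y) - H(X,Y)
  = 0.8113 + 0.9544 - 1.7500
  = 0.0157 bits

Distribution 2 (U, V):
Marginal P(U) (row sums):
  P(U=0) = 5/16 + 0 + 0 = 5/16
  P(U=1) = 0 + 3/16 + 0 = 3/16
  P(U=2) = 0 + 0 + 1/2 = 1/2
Marginal P(V) (column sums):
  P(V=0) = 5/16 + 0 + 0 = 5/16
  P(V=1) = 0 + 3/16 + 0 = 3/16
  P(V=2) = 0 + 0 + 1/2 = 1/2

H(U) = -[(5/16)·log₂(5/16) + (3/16)·log₂(3/16) + (1/2)·log₂(1/2)]
  = 0.5244 + 0.4528 + 0.5000
  = 1.4772 bits
H(V) = -[(5/16)·log₂(5/16) + (3/16)·log₂(3/16) + (1/2)·log₂(1/2)]
  = 0.5244 + 0.4528 + 0.5000
  = 1.4772 bits
H(U,V) = -[(5/16)·log₂(5/16) + (3/16)·log₂(3/16) + (1/2)·log₂(1/2)]
  = 0.5244 + 0.4528 + 0.5000
  = 1.4772 bits

I(U;V) = H(U) + H(V) - H(U,V)
  = 1.4772 + 1.4772 - 1.4772
  = 1.4772 bits

I(U;V) = 1.4772 bits > I(X;Y) = 0.0157 bits, so (U, V) has the higher mutual information (stronger dependence).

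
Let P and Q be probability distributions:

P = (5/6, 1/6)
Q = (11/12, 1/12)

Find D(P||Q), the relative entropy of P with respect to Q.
D(P||Q) = Σ P(i) log₂(P(i)/Q(i))
  i=0: (5/6) × log₂((5/6)/(11/12)) = (5/6) × log₂(10/11) = -0.1146
  i=1: (1/6) × log₂((1/6)/(1/12)) = (1/6) × log₂(2) = 0.1667
D(P||Q) = -0.1146 + 0.1667
  = 0.0521 bits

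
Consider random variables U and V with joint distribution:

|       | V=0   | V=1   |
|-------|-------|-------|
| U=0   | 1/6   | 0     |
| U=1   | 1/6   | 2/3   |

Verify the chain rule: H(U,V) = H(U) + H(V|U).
Left side:
H(U,V) = -[(1/6)·log₂(1/6) + (1/6)·log₂(1/6) + (2/3)·log₂(2/3)]
  = 0.4308 + 0.4308 + 0.3900
  = 1.2516 bits

Right side:
Marginal P(U) (row sums):
  P(U=0) = 1/6 + 0 = 1/6
  P(U=1) = 1/6 + 2/3 = 5/6
H(U) = -[(1/6)·log₂(1/6) + (5/6)·log₂(5/6)]
  = 0.4308 + 0.2192
  = 0.6500 bits
H(V|U) = -Σ P(U,V)·log₂ P(V|U), where P(V|U) = P(U,V) / P(U)
  (cells with P(U,V) = 0 contribute 0)
  (U=0,V=0): P(V|U) = (1/6)/(1/6) = 1;  -(1/6)·log₂(1) = 0.0000
  (U=1,V=0): P(V|U) = (1/6)/(5/6) = 1/5;  -(1/6)·log₂(1/5) = 0.3870
  (U=1,V=1): P(V|U) = (2/3)/(5/6) = 4/5;  -(2/3)·log₂(4/5) = 0.2146
H(V|U) = 0.0000 + 0.3870 + 0.2146
  = 0.6016 bits
H(U) + H(V|U) = 0.6500 + 0.6016 = 1.2516 bits

Both sides equal 1.2516 bits, so the chain rule holds ✓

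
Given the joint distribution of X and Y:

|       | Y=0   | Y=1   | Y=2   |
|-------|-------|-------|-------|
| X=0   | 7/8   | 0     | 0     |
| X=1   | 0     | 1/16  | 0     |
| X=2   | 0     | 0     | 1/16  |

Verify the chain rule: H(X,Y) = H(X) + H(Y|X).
Left side:
H(X,Y) = -[(7/8)·log₂(7/8) + (1/16)·log₂(1/16) + (1/16)·log₂(1/16)]
  = 0.1686 + 0.2500 + 0.2500
  = 0.6686 bits

Right side:
Marginal P(X) (row sums):
  P(X=0) = 7/8 + 0 + 0 = 7/8
  P(X=1) = 0 + 1/16 + 0 = 1/16
  P(X=2) = 0 + 0 + 1/16 = 1/16
H(X) = -[(7/8)·log₂(7/8) + (1/16)·log₂(1/16) + (1/16)·log₂(1/16)]
  = 0.1686 + 0.2500 + 0.2500
  = 0.6686 bits
H(Y|X) = -Σ P(X,Y)·log₂ P(Y|X), where P(Y|X) = P(X,Y) / P(X)
  (cells with P(X,Y) = 0 contribute 0)
  (X=0,Y=0): P(Y|X) = (7/8)/(7/8) = 1;  -(7/8)·log₂(1) = 0.0000
  (X=1,Y=1): P(Y|X) = (1/16)/(1/16) = 1;  -(1/16)·log₂(1) = 0.0000
  (X=2,Y=2): P(Y|X) = (1/16)/(1/16) = 1;  -(1/16)·log₂(1) = 0.0000
H(Y|X) = 0.0000 + 0.0000 + 0.0000
  = 0.0000 bits
H(X) + H(Y|X) = 0.6686 + 0.0000 = 0.6686 bits

Both sides equal 0.6686 bits, so the chain rule holds ✓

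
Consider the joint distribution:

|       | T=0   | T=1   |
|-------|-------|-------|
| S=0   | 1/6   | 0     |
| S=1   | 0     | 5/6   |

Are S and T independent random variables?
Marginal P(S) (row sums):
  P(S=0) = 1/6 + 0 = 1/6
  P(S=1) = 0 + 5/6 = 5/6
Marginal P(T) (column sums):
  P(T=0) = 1/6 + 0 = 1/6
  P(T=1) = 0 + 5/6 = 5/6

S and T are independent iff P(S=i,T=j) = P(S=i)·P(T=j) for every cell.
  P(S=0)·P(T=0) = 1/6 × 1/6 = 1/36, but P(S=0,T=0) = 1/6 ✗

No, S and T are not independent. Quantitatively, I(S;T) > 0:

H(S) = -[(1/6)·log₂(1/6) + (5/6)·log₂(5/6)]
  = 0.4308 + 0.2192
  = 0.6500 bits
H(T) = -[(1/6)·log₂(1/6) + (5/6)·log₂(5/6)]
  = 0.4308 + 0.2192
  = 0.6500 bits
H(S,T) = -[(1/6)·log₂(1/6) + (5/6)·log₂(5/6)]
  = 0.4308 + 0.2192
  = 0.6500 bits
I(S;T) = H(S) + H(T) - H(S,T) = 0.6500 + 0.6500 - 0.6500 = 0.6500 bits > 0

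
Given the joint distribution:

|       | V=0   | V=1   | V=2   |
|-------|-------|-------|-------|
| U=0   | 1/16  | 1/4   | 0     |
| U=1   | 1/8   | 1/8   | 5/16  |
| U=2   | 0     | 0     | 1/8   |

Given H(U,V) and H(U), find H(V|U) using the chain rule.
From the chain rule: H(U,V) = H(U) + H(V|U)
Therefore: H(V|U) = H(U,V) - H(U)

H(U,V) = -[(1/16)·log₂(1/16) + (1/4)·log₂(1/4) + (1/8)·log₂(1/8) + (1/8)·log₂(1/8) + (5/16)·log₂(5/16) + (1/8)·log₂(1/8)]
  = 0.2500 + 0.5000 + 0.3750 + 0.3750 + 0.5244 + 0.3750
  = 2.3994 bits
Marginal P(U) (row sums):
  P(U=0) = 1/16 + 1/4 + 0 = 5/16
  P(U=1) = 1/8 + 1/8 + 5/16 = 9/16
  P(U=2) = 0 + 0 + 1/8 = 1/8
H(U) = -[(5/16)·log₂(5/16) + (9/16)·log₂(9/16) + (1/8)·log₂(1/8)]
  = 0.5244 + 0.4669 + 0.3750
  = 1.3663 bits

H(V|U) = 2.3994 - 1.3663 = 1.0331 bits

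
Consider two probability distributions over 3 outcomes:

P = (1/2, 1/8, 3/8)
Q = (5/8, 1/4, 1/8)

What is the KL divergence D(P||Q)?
D(P||Q) = Σ P(i) log₂(P(i)/Q(i))
  i=0: (1/2) × log₂((1/2)/(5/8)) = (1/2) × log₂(4/5) = -0.1610
  i=1: (1/8) × log₂((1/8)/(1/4)) = (1/8) × log₂(1/2) = -0.1250
  i=2: (3/8) × log₂((3/8)/(1/8)) = (3/8) × log₂(3) = 0.5944
D(P||Q) = -0.1610 - 0.1250 + 0.5944
  = 0.3084 bits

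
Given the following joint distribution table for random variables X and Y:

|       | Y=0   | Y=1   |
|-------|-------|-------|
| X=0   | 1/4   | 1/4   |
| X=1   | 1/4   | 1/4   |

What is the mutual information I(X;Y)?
Marginal P(X) (row sums):
  P(X=0) = 1/4 + 1/4 = 1/2
  P(X=1) = 1/4 + 1/4 = 1/2
Marginal P(Y) (column sums):
  P(Y=0) = 1/4 + 1/4 = 1/2
  P(Y=1) = 1/4 + 1/4 = 1/2

H(X) = -[(1/2)·log₂(1/2) + (1/2)·log₂(1/2)]
  = 0.5000 + 0.5000
  = 1.0000 bits
H(Y) = -[(1/2)·log₂(1/2) + (1/2)·log₂(1/2)]
  = 0.5000 + 0.5000
  = 1.0000 bits
H(X,Y) = -[(1/4)·log₂(1/4) + (1/4)·log₂(1/4) + (1/4)·log₂(1/4) + (1/4)·log₂(1/4)]
  = 0.5000 + 0.5000 + 0.5000 + 0.5000
  = 2.0000 bits

I(X;Y) = H(X) + H(Y) - H(X,Y)
  = 1.0000 + 1.0000 - 2.0000
  = 0.0000 bits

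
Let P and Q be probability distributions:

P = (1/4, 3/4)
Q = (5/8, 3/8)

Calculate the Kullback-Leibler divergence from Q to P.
D(P||Q) = Σ P(i) log₂(P(i)/Q(i))
  i=0: (1/4) × log₂((1/4)/(5/8)) = (1/4) × log₂(2/5) = -0.3305
  i=1: (3/4) × log₂((3/4)/(3/8)) = (3/4) × log₂(2) = 0.7500
D(P||Q) = -0.3305 + 0.7500
  = 0.4195 bits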